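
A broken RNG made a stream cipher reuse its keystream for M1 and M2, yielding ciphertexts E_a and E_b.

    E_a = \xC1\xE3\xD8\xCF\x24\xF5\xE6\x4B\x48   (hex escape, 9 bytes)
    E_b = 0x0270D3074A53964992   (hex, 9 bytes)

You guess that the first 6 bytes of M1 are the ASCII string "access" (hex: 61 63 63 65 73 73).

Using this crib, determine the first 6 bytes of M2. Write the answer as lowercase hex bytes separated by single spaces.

a2 f0 68 ad 1d d5

First, E_a ⊕ E_b = (M1 ⊕ K) ⊕ (M2 ⊕ K) = M1 ⊕ M2, so the key drops out. Then M2 = (M1 ⊕ M2) ⊕ M1 over the first 6 bytes.
byte 0: (c1 xor 02) xor 61 = c3 xor 61 = a2
byte 1: (e3 xor 70) xor 63 = 93 xor 63 = f0
byte 2: (d8 xor d3) xor 63 = 0b xor 63 = 68
byte 3: (cf xor 07) xor 65 = c8 xor 65 = ad
byte 4: (24 xor 4a) xor 73 = 6e xor 73 = 1d
byte 5: (f5 xor 53) xor 73 = a6 xor 73 = d5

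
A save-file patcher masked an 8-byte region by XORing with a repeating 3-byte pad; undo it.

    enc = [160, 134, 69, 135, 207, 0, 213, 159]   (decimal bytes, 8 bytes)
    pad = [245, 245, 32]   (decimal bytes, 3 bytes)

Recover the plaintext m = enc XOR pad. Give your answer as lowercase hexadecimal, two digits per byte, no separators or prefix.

The 3-byte key repeats, so the effective keystream is f5 f5 20 f5 f5 20 f5 f5.
byte 0: 10100000 ^ 11110101 = 01010101
byte 1: 10000110 ^ 11110101 = 01110011
byte 2: 01000101 ^ 00100000 = 01100101
byte 3: 10000111 ^ 11110101 = 01110010
byte 4: 11001111 ^ 11110101 = 00111010
byte 5: 00000000 ^ 00100000 = 00100000
byte 6: 11010101 ^ 11110101 = 00100000
byte 7: 10011111 ^ 11110101 = 01101010

557365723a20206a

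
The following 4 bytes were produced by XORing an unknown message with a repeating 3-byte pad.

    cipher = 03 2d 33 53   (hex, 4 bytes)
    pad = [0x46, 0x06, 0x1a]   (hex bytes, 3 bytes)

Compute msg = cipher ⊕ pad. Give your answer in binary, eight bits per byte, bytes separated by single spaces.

01000101 00101011 00101001 00010101

The 3-byte key repeats, so the effective keystream is 46 06 1a 46.
byte 0: 03 xor 46 = 45
byte 1: 2d xor 06 = 2b
byte 2: 33 xor 1a = 29
byte 3: 53 xor 46 = 15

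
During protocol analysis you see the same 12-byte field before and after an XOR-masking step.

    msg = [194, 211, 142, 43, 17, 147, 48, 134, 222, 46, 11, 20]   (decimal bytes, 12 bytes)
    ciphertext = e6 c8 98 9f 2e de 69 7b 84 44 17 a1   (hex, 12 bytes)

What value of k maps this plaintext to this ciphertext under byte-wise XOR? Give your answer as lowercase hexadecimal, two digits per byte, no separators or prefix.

Since ciphertext = msg ⊕ k, XORing both sides with msg gives k = msg ⊕ ciphertext.
byte 0: c2 xor e6 = 24
byte 1: d3 xor c8 = 1b
byte 2: 8e xor 98 = 16
byte 3: 2b xor 9f = b4
byte 4: 11 xor 2e = 3f
byte 5: 93 xor de = 4d
byte 6: 30 xor 69 = 59
byte 7: 86 xor 7b = fd
byte 8: de xor 84 = 5a
byte 9: 2e xor 44 = 6a
byte 10: 0b xor 17 = 1c
byte 11: 14 xor a1 = b5

241b16b43f4d59fd5a6a1cb5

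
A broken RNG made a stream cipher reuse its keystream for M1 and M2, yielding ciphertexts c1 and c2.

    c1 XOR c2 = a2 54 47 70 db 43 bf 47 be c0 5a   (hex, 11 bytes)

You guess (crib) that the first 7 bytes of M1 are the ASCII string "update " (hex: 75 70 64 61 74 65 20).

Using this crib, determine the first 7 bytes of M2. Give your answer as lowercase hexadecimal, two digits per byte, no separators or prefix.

Since c1 ⊕ c2 = M1 ⊕ M2, XORing with the guessed M1 bytes yields the corresponding M2 bytes: M2 = (c1 ⊕ c2) ⊕ M1.
byte 0: a2 XOR 75 = d7
byte 1: 54 XOR 70 = 24
byte 2: 47 XOR 64 = 23
byte 3: 70 XOR 61 = 11
byte 4: db XOR 74 = af
byte 5: 43 XOR 65 = 26
byte 6: bf XOR 20 = 9f

d7242311af269f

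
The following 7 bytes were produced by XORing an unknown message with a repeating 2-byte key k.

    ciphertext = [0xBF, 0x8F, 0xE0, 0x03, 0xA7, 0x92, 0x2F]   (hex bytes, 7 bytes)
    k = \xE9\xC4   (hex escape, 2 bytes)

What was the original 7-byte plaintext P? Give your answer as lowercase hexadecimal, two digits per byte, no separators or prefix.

564b09c74e56c6

The 2-byte key repeats, so the effective keystream is e9 c4 e9 c4 e9 c4 e9.
byte 0: bf XOR e9 = 56
byte 1: 8f XOR c4 = 4b
byte 2: e0 XOR e9 = 09
byte 3: 03 XOR c4 = c7
byte 4: a7 XOR e9 = 4e
byte 5: 92 XOR c4 = 56
byte 6: 2f XOR e9 = c6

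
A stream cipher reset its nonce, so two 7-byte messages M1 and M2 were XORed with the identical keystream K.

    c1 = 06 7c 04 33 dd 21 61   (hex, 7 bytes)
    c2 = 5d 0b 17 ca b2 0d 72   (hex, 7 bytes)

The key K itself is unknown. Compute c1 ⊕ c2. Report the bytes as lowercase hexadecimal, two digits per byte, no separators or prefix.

5b7713f96f2c13

c1 ⊕ c2 = (M1 ⊕ K) ⊕ (M2 ⊕ K) = M1 ⊕ M2 — the shared key cancels under XOR.
06 ⊕ 5d = 5b
7c ⊕ 0b = 77
04 ⊕ 17 = 13
33 ⊕ ca = f9
dd ⊕ b2 = 6f
21 ⊕ 0d = 2c
61 ⊕ 72 = 13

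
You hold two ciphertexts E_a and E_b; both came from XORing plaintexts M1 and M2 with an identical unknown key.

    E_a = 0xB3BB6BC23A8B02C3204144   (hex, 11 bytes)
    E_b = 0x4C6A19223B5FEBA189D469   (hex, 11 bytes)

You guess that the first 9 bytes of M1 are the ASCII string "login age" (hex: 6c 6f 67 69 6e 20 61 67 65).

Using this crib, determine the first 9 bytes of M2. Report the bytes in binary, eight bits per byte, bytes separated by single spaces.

First, E_a ⊕ E_b = (M1 ⊕ K) ⊕ (M2 ⊕ K) = M1 ⊕ M2, so the key drops out. Then M2 = (M1 ⊕ M2) ⊕ M1 over the first 9 bytes.
byte 0: (b3 ⊕ 4c) ⊕ 6c = ff ⊕ 6c = 93
byte 1: (bb ⊕ 6a) ⊕ 6f = d1 ⊕ 6f = be
byte 2: (6b ⊕ 19) ⊕ 67 = 72 ⊕ 67 = 15
byte 3: (c2 ⊕ 22) ⊕ 69 = e0 ⊕ 69 = 89
byte 4: (3a ⊕ 3b) ⊕ 6e = 01 ⊕ 6e = 6f
byte 5: (8b ⊕ 5f) ⊕ 20 = d4 ⊕ 20 = f4
byte 6: (02 ⊕ eb) ⊕ 61 = e9 ⊕ 61 = 88
byte 7: (c3 ⊕ a1) ⊕ 67 = 62 ⊕ 67 = 05
byte 8: (20 ⊕ 89) ⊕ 65 = a9 ⊕ 65 = cc

10010011 10111110 00010101 10001001 01101111 11110100 10001000 00000101 11001100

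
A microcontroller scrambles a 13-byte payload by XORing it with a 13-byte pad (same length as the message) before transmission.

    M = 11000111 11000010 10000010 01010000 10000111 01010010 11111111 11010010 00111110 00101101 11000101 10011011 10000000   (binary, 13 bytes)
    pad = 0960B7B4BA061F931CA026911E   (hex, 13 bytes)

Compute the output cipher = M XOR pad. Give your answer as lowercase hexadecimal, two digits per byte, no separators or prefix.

cea235e43d54e041228de30a9e

XOR is its own inverse, so applying the key byte-wise gives the result directly.
c7 ⊕ 09 = ce
c2 ⊕ 60 = a2
82 ⊕ b7 = 35
50 ⊕ b4 = e4
87 ⊕ ba = 3d
52 ⊕ 06 = 54
ff ⊕ 1f = e0
d2 ⊕ 93 = 41
3e ⊕ 1c = 22
2d ⊕ a0 = 8d
c5 ⊕ 26 = e3
9b ⊕ 91 = 0a
80 ⊕ 1e = 9e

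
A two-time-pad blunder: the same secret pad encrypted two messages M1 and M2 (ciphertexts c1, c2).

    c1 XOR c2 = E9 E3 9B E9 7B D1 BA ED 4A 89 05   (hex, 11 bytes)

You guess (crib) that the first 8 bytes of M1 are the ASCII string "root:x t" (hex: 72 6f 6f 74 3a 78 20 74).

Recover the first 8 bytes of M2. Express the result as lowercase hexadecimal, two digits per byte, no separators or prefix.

Since c1 ⊕ c2 = M1 ⊕ M2, XORing with the guessed M1 bytes yields the corresponding M2 bytes: M2 = (c1 ⊕ c2) ⊕ M1.
11101001 XOR 01110010 = 10011011
11100011 XOR 01101111 = 10001100
10011011 XOR 01101111 = 11110100
11101001 XOR 01110100 = 10011101
01111011 XOR 00111010 = 01000001
11010001 XOR 01111000 = 10101001
10111010 XOR 00100000 = 10011010
11101101 XOR 01110100 = 10011001

9b8cf49d41a99a99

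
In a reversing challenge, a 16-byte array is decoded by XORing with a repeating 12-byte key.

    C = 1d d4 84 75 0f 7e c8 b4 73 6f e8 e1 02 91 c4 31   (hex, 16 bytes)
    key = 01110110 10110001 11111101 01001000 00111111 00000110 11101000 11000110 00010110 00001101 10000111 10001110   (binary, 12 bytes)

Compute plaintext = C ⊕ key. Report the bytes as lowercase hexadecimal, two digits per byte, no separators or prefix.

6b65793d3078207265626f6f74203979

The 12-byte key repeats, so the effective keystream is 76 b1 fd 48 3f 06 e8 c6 16 0d 87 8e 76 b1 fd 48.
byte 0: 1d XOR 76 = 6b
byte 1: d4 XOR b1 = 65
byte 2: 84 XOR fd = 79
byte 3: 75 XOR 48 = 3d
byte 4: 0f XOR 3f = 30
byte 5: 7e XOR 06 = 78
byte 6: c8 XOR e8 = 20
byte 7: b4 XOR c6 = 72
byte 8: 73 XOR 16 = 65
byte 9: 6f XOR 0d = 62
byte 10: e8 XOR 87 = 6f
byte 11: e1 XOR 8e = 6f
byte 12: 02 XOR 76 = 74
byte 13: 91 XOR b1 = 20
byte 14: c4 XOR fd = 39
byte 15: 31 XOR 48 = 79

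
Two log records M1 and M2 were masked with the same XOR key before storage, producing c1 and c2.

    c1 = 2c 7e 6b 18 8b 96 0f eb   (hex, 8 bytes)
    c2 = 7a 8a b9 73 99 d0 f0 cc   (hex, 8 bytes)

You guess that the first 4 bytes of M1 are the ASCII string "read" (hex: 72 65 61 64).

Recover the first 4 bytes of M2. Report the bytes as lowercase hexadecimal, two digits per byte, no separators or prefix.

First, c1 ⊕ c2 = (M1 ⊕ K) ⊕ (M2 ⊕ K) = M1 ⊕ M2, so the key drops out. Then M2 = (M1 ⊕ M2) ⊕ M1 over the first 4 bytes.
byte 0: (2c ⊕ 7a) ⊕ 72 = 56 ⊕ 72 = 24
byte 1: (7e ⊕ 8a) ⊕ 65 = f4 ⊕ 65 = 91
byte 2: (6b ⊕ b9) ⊕ 61 = d2 ⊕ 61 = b3
byte 3: (18 ⊕ 73) ⊕ 64 = 6b ⊕ 64 = 0f

2491b30f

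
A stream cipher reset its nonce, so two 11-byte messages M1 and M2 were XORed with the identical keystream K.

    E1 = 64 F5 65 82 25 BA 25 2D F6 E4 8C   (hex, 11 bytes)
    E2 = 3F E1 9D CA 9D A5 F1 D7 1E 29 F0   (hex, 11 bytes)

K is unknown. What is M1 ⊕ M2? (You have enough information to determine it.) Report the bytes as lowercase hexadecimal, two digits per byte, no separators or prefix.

E1 ⊕ E2 = (M1 ⊕ K) ⊕ (M2 ⊕ K) = M1 ⊕ M2 — the shared key cancels under XOR.
100 XOR  63 =  91
245 XOR 225 =  20
101 XOR 157 = 248
130 XOR 202 =  72
 37 XOR 157 = 184
186 XOR 165 =  31
 37 XOR 241 = 212
 45 XOR 215 = 250
246 XOR  30 = 232
228 XOR  41 = 205
140 XOR 240 = 124

5b14f848b81fd4fae8cd7c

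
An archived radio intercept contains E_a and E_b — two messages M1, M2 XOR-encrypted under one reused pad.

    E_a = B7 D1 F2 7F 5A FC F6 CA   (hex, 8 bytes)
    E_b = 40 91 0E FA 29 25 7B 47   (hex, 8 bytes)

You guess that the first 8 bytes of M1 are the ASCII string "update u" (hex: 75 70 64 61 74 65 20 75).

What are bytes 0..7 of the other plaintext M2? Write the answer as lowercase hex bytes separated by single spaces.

First, E_a ⊕ E_b = (M1 ⊕ K) ⊕ (M2 ⊕ K) = M1 ⊕ M2, so the key drops out. Then M2 = (M1 ⊕ M2) ⊕ M1 over the first 8 bytes.
byte 0: (b7 ⊕ 40) ⊕ 75 = f7 ⊕ 75 = 82
byte 1: (d1 ⊕ 91) ⊕ 70 = 40 ⊕ 70 = 30
byte 2: (f2 ⊕ 0e) ⊕ 64 = fc ⊕ 64 = 98
byte 3: (7f ⊕ fa) ⊕ 61 = 85 ⊕ 61 = e4
byte 4: (5a ⊕ 29) ⊕ 74 = 73 ⊕ 74 = 07
byte 5: (fc ⊕ 25) ⊕ 65 = d9 ⊕ 65 = bc
byte 6: (f6 ⊕ 7b) ⊕ 20 = 8d ⊕ 20 = ad
byte 7: (ca ⊕ 47) ⊕ 75 = 8d ⊕ 75 = f8

82 30 98 e4 07 bc ad f8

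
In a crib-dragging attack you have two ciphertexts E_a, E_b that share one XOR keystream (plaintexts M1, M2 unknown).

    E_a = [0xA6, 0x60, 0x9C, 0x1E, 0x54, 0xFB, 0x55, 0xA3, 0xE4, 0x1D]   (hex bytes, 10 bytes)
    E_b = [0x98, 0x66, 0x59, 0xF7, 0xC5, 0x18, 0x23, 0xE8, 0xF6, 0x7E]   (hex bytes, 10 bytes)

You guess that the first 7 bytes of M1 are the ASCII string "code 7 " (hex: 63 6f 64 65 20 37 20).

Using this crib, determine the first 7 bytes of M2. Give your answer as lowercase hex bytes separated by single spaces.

First, E_a ⊕ E_b = (M1 ⊕ K) ⊕ (M2 ⊕ K) = M1 ⊕ M2, so the key drops out. Then M2 = (M1 ⊕ M2) ⊕ M1 over the first 7 bytes.
byte 0: (a6 XOR 98) XOR 63 = 3e XOR 63 = 5d
byte 1: (60 XOR 66) XOR 6f = 06 XOR 6f = 69
byte 2: (9c XOR 59) XOR 64 = c5 XOR 64 = a1
byte 3: (1e XOR f7) XOR 65 = e9 XOR 65 = 8c
byte 4: (54 XOR c5) XOR 20 = 91 XOR 20 = b1
byte 5: (fb XOR 18) XOR 37 = e3 XOR 37 = d4
byte 6: (55 XOR 23) XOR 20 = 76 XOR 20 = 56

5d 69 a1 8c b1 d4 56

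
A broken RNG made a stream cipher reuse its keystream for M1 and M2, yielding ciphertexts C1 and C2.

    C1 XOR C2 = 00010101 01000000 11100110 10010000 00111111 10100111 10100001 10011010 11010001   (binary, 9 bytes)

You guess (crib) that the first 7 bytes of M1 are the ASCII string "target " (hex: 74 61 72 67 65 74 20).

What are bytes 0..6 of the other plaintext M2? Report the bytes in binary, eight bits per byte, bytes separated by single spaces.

01100001 00100001 10010100 11110111 01011010 11010011 10000001

Since C1 ⊕ C2 = M1 ⊕ M2, XORing with the guessed M1 bytes yields the corresponding M2 bytes: M2 = (C1 ⊕ C2) ⊕ M1.
byte 0: 00010101 xor 01110100 = 01100001
byte 1: 01000000 xor 01100001 = 00100001
byte 2: 11100110 xor 01110010 = 10010100
byte 3: 10010000 xor 01100111 = 11110111
byte 4: 00111111 xor 01100101 = 01011010
byte 5: 10100111 xor 01110100 = 11010011
byte 6: 10100001 xor 00100000 = 10000001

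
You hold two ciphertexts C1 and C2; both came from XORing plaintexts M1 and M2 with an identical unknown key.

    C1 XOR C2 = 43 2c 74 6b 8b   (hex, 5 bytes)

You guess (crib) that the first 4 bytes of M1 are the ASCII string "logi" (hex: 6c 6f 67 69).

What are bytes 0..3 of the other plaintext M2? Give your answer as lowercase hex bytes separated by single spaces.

Since C1 ⊕ C2 = M1 ⊕ M2, XORing with the guessed M1 bytes yields the corresponding M2 bytes: M2 = (C1 ⊕ C2) ⊕ M1.
43 ⊕ 6c = 2f
2c ⊕ 6f = 43
74 ⊕ 67 = 13
6b ⊕ 69 = 02

2f 43 13 02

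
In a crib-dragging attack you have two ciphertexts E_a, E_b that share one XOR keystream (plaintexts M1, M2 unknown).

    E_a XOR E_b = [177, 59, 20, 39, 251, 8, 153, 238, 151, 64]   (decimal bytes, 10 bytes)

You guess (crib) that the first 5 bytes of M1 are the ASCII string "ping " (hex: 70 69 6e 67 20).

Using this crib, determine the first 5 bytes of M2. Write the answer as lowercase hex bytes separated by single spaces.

Since E_a ⊕ E_b = M1 ⊕ M2, XORing with the guessed M1 bytes yields the corresponding M2 bytes: M2 = (E_a ⊕ E_b) ⊕ M1.
byte 0: 177 XOR 112 = 193
byte 1:  59 XOR 105 =  82
byte 2:  20 XOR 110 = 122
byte 3:  39 XOR 103 =  64
byte 4: 251 XOR  32 = 219

c1 52 7a 40 db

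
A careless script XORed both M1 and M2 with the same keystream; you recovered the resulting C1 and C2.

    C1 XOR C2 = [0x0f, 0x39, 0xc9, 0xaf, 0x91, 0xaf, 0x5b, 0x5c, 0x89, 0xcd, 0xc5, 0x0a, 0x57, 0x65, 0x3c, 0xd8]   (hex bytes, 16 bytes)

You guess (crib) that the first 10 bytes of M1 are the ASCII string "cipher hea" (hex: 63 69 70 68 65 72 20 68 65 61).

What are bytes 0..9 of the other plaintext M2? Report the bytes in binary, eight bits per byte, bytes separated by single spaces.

Since C1 ⊕ C2 = M1 ⊕ M2, XORing with the guessed M1 bytes yields the corresponding M2 bytes: M2 = (C1 ⊕ C2) ⊕ M1.
byte 0: 0f ^ 63 = 6c
byte 1: 39 ^ 69 = 50
byte 2: c9 ^ 70 = b9
byte 3: af ^ 68 = c7
byte 4: 91 ^ 65 = f4
byte 5: af ^ 72 = dd
byte 6: 5b ^ 20 = 7b
byte 7: 5c ^ 68 = 34
byte 8: 89 ^ 65 = ec
byte 9: cd ^ 61 = ac

01101100 01010000 10111001 11000111 11110100 11011101 01111011 00110100 11101100 10101100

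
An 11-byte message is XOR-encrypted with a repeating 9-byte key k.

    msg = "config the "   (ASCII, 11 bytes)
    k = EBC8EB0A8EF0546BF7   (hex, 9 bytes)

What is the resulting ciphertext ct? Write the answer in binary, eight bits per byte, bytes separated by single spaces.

10001000 10100111 10000101 01101100 11100111 10010111 01110100 00011111 10011111 10001110 11101000

The 9-byte key repeats, so the effective keystream is eb c8 eb 0a 8e f0 54 6b f7 eb c8.
byte 0: 63 ⊕ eb = 88
byte 1: 6f ⊕ c8 = a7
byte 2: 6e ⊕ eb = 85
byte 3: 66 ⊕ 0a = 6c
byte 4: 69 ⊕ 8e = e7
byte 5: 67 ⊕ f0 = 97
byte 6: 20 ⊕ 54 = 74
byte 7: 74 ⊕ 6b = 1f
byte 8: 68 ⊕ f7 = 9f
byte 9: 65 ⊕ eb = 8e
byte 10: 20 ⊕ c8 = e8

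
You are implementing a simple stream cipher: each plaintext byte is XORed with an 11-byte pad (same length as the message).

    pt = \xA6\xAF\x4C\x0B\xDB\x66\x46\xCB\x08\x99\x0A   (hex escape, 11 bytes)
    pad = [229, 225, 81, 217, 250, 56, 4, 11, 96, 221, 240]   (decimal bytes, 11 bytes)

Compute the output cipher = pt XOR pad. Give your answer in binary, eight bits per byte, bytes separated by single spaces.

01000011 01001110 00011101 11010010 00100001 01011110 01000010 11000000 01101000 01000100 11111010

a6 xor e5 = 43
af xor e1 = 4e
4c xor 51 = 1d
0b xor d9 = d2
db xor fa = 21
66 xor 38 = 5e
46 xor 04 = 42
cb xor 0b = c0
08 xor 60 = 68
99 xor dd = 44
0a xor f0 = fa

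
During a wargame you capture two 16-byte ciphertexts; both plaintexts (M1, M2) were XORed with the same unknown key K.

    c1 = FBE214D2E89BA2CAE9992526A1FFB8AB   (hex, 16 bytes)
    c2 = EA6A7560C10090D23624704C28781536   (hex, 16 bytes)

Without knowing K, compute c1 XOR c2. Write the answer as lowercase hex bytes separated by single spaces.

c1 ⊕ c2 = (M1 ⊕ K) ⊕ (M2 ⊕ K) = M1 ⊕ M2 — the shared key cancels under XOR.
251 ⊕ 234 =  17
226 ⊕ 106 = 136
 20 ⊕ 117 =  97
210 ⊕  96 = 178
232 ⊕ 193 =  41
155 ⊕   0 = 155
162 ⊕ 144 =  50
202 ⊕ 210 =  24
233 ⊕  54 = 223
153 ⊕  36 = 189
 37 ⊕ 112 =  85
 38 ⊕  76 = 106
161 ⊕  40 = 137
255 ⊕ 120 = 135
184 ⊕  21 = 173
171 ⊕  54 = 157

11 88 61 b2 29 9b 32 18 df bd 55 6a 89 87 ad 9d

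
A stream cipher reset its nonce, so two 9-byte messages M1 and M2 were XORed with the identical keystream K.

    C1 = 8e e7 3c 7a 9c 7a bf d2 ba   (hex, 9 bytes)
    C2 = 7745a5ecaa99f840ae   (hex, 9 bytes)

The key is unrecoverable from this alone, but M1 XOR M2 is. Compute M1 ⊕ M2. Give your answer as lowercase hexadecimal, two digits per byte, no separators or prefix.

f9a2999636e3479214

C1 ⊕ C2 = (M1 ⊕ K) ⊕ (M2 ⊕ K) = M1 ⊕ M2 — the shared key cancels under XOR.
byte 0: 142 xor 119 = 249
byte 1: 231 xor  69 = 162
byte 2:  60 xor 165 = 153
byte 3: 122 xor 236 = 150
byte 4: 156 xor 170 =  54
byte 5: 122 xor 153 = 227
byte 6: 191 xor 248 =  71
byte 7: 210 xor  64 = 146
byte 8: 186 xor 174 =  20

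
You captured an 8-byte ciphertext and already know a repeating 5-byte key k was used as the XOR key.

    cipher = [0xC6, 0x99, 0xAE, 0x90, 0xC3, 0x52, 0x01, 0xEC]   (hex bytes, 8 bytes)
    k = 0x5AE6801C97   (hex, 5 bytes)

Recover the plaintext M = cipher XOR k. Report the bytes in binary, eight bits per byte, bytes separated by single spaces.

10011100 01111111 00101110 10001100 01010100 00001000 11100111 01101100

The 5-byte key repeats, so the effective keystream is 5a e6 80 1c 97 5a e6 80.
byte 0: c6 XOR 5a = 9c
byte 1: 99 XOR e6 = 7f
byte 2: ae XOR 80 = 2e
byte 3: 90 XOR 1c = 8c
byte 4: c3 XOR 97 = 54
byte 5: 52 XOR 5a = 08
byte 6: 01 XOR e6 = e7
byte 7: ec XOR 80 = 6c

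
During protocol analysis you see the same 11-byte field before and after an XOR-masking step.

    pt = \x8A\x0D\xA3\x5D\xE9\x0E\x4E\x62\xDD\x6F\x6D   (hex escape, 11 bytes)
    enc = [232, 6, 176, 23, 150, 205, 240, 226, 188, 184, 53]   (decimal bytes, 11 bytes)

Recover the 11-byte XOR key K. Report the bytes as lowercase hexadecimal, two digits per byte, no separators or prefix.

620b134a7fc3be8061d758

Since enc = pt ⊕ K, XORing both sides with pt gives K = pt ⊕ enc.
8a XOR e8 = 62
0d XOR 06 = 0b
a3 XOR b0 = 13
5d XOR 17 = 4a
e9 XOR 96 = 7f
0e XOR cd = c3
4e XOR f0 = be
62 XOR e2 = 80
dd XOR bc = 61
6f XOR b8 = d7
6d XOR 35 = 58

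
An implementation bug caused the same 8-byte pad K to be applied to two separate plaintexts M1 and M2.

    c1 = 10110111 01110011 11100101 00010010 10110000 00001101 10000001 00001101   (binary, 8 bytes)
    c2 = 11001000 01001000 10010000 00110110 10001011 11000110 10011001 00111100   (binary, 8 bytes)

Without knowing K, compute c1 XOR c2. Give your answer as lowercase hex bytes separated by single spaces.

c1 ⊕ c2 = (M1 ⊕ K) ⊕ (M2 ⊕ K) = M1 ⊕ M2 — the shared key cancels under XOR.
byte 0: 183 xor 200 = 127
byte 1: 115 xor  72 =  59
byte 2: 229 xor 144 = 117
byte 3:  18 xor  54 =  36
byte 4: 176 xor 139 =  59
byte 5:  13 xor 198 = 203
byte 6: 129 xor 153 =  24
byte 7:  13 xor  60 =  49

7f 3b 75 24 3b cb 18 31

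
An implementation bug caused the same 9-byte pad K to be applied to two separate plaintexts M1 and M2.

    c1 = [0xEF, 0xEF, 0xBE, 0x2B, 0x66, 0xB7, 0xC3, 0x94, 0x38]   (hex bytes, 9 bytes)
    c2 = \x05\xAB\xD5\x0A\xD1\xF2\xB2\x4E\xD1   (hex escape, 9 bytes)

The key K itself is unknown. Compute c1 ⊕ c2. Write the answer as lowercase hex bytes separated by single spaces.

c1 ⊕ c2 = (M1 ⊕ K) ⊕ (M2 ⊕ K) = M1 ⊕ M2 — the shared key cancels under XOR.
239 ⊕   5 = 234
239 ⊕ 171 =  68
190 ⊕ 213 = 107
 43 ⊕  10 =  33
102 ⊕ 209 = 183
183 ⊕ 242 =  69
195 ⊕ 178 = 113
148 ⊕  78 = 218
 56 ⊕ 209 = 233

ea 44 6b 21 b7 45 71 da e9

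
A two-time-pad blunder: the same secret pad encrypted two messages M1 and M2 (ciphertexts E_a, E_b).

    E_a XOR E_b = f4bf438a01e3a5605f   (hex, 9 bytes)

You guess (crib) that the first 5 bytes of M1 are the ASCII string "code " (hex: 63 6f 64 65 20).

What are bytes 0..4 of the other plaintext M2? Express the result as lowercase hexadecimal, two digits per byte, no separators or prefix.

97d027ef21

Since E_a ⊕ E_b = M1 ⊕ M2, XORing with the guessed M1 bytes yields the corresponding M2 bytes: M2 = (E_a ⊕ E_b) ⊕ M1.
f4 XOR 63 = 97
bf XOR 6f = d0
43 XOR 64 = 27
8a XOR 65 = ef
01 XOR 20 = 21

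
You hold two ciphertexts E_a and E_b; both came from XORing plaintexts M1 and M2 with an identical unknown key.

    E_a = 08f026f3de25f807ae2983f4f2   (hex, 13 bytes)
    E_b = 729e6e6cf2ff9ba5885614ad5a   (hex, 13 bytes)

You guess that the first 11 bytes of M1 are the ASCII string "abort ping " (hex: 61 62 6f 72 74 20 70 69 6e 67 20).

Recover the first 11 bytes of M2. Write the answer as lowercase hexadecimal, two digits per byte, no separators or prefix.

First, E_a ⊕ E_b = (M1 ⊕ K) ⊕ (M2 ⊕ K) = M1 ⊕ M2, so the key drops out. Then M2 = (M1 ⊕ M2) ⊕ M1 over the first 11 bytes.
byte 0: (08 ^ 72) ^ 61 = 7a ^ 61 = 1b
byte 1: (f0 ^ 9e) ^ 62 = 6e ^ 62 = 0c
byte 2: (26 ^ 6e) ^ 6f = 48 ^ 6f = 27
byte 3: (f3 ^ 6c) ^ 72 = 9f ^ 72 = ed
byte 4: (de ^ f2) ^ 74 = 2c ^ 74 = 58
byte 5: (25 ^ ff) ^ 20 = da ^ 20 = fa
byte 6: (f8 ^ 9b) ^ 70 = 63 ^ 70 = 13
byte 7: (07 ^ a5) ^ 69 = a2 ^ 69 = cb
byte 8: (ae ^ 88) ^ 6e = 26 ^ 6e = 48
byte 9: (29 ^ 56) ^ 67 = 7f ^ 67 = 18
byte 10: (83 ^ 14) ^ 20 = 97 ^ 20 = b7

1b0c27ed58fa13cb4818b7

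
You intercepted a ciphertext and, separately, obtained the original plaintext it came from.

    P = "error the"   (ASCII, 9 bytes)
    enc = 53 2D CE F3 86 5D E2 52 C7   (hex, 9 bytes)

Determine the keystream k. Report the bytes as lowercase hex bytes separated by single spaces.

36 5f bc 9c f4 7d 96 3a a2

Since enc = P ⊕ k, XORing both sides with P gives k = P ⊕ enc.
byte 0: 65 ⊕ 53 = 36
byte 1: 72 ⊕ 2d = 5f
byte 2: 72 ⊕ ce = bc
byte 3: 6f ⊕ f3 = 9c
byte 4: 72 ⊕ 86 = f4
byte 5: 20 ⊕ 5d = 7d
byte 6: 74 ⊕ e2 = 96
byte 7: 68 ⊕ 52 = 3a
byte 8: 65 ⊕ c7 = a2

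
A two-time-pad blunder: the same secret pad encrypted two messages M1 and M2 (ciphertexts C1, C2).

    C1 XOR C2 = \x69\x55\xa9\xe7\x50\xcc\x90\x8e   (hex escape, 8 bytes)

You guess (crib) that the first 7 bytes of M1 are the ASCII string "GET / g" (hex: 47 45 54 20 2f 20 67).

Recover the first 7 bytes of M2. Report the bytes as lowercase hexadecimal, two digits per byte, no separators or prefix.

2e10fdc77fecf7

Since C1 ⊕ C2 = M1 ⊕ M2, XORing with the guessed M1 bytes yields the corresponding M2 bytes: M2 = (C1 ⊕ C2) ⊕ M1.
byte 0: 69 xor 47 = 2e
byte 1: 55 xor 45 = 10
byte 2: a9 xor 54 = fd
byte 3: e7 xor 20 = c7
byte 4: 50 xor 2f = 7f
byte 5: cc xor 20 = ec
byte 6: 90 xor 67 = f7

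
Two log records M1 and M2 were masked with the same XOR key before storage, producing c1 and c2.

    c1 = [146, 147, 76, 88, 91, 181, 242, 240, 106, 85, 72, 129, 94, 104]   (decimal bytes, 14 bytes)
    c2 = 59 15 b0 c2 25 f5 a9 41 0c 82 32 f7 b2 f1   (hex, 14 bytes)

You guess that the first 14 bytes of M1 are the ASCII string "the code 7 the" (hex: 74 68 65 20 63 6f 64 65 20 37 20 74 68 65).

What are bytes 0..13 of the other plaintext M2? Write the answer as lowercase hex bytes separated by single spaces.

bf ee 99 ba 1d 2f 3f d4 46 e0 5a 02 84 fc

First, c1 ⊕ c2 = (M1 ⊕ K) ⊕ (M2 ⊕ K) = M1 ⊕ M2, so the key drops out. Then M2 = (M1 ⊕ M2) ⊕ M1 over the first 14 bytes.
byte 0: (92 XOR 59) XOR 74 = cb XOR 74 = bf
byte 1: (93 XOR 15) XOR 68 = 86 XOR 68 = ee
byte 2: (4c XOR b0) XOR 65 = fc XOR 65 = 99
byte 3: (58 XOR c2) XOR 20 = 9a XOR 20 = ba
byte 4: (5b XOR 25) XOR 63 = 7e XOR 63 = 1d
byte 5: (b5 XOR f5) XOR 6f = 40 XOR 6f = 2f
byte 6: (f2 XOR a9) XOR 64 = 5b XOR 64 = 3f
byte 7: (f0 XOR 41) XOR 65 = b1 XOR 65 = d4
byte 8: (6a XOR 0c) XOR 20 = 66 XOR 20 = 46
byte 9: (55 XOR 82) XOR 37 = d7 XOR 37 = e0
byte 10: (48 XOR 32) XOR 20 = 7a XOR 20 = 5a
byte 11: (81 XOR f7) XOR 74 = 76 XOR 74 = 02
byte 12: (5e XOR b2) XOR 68 = ec XOR 68 = 84
byte 13: (68 XOR f1) XOR 65 = 99 XOR 65 = fc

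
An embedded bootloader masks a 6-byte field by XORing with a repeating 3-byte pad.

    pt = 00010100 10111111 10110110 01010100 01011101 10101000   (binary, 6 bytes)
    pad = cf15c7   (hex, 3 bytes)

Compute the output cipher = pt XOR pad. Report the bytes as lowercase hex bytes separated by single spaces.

db aa 71 9b 48 6f

The 3-byte key repeats, so the effective keystream is cf 15 c7 cf 15 c7.
byte 0:  20 ^ 207 = 219
byte 1: 191 ^  21 = 170
byte 2: 182 ^ 199 = 113
byte 3:  84 ^ 207 = 155
byte 4:  93 ^  21 =  72
byte 5: 168 ^ 199 = 111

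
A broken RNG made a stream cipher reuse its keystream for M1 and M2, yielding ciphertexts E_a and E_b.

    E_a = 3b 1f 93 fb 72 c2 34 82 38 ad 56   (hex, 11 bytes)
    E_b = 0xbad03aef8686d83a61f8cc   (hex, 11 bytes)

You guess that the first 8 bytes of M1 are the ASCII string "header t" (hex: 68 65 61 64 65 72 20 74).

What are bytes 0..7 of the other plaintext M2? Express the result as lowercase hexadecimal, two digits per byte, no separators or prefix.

First, E_a ⊕ E_b = (M1 ⊕ K) ⊕ (M2 ⊕ K) = M1 ⊕ M2, so the key drops out. Then M2 = (M1 ⊕ M2) ⊕ M1 over the first 8 bytes.
byte 0: (3b ^ ba) ^ 68 = 81 ^ 68 = e9
byte 1: (1f ^ d0) ^ 65 = cf ^ 65 = aa
byte 2: (93 ^ 3a) ^ 61 = a9 ^ 61 = c8
byte 3: (fb ^ ef) ^ 64 = 14 ^ 64 = 70
byte 4: (72 ^ 86) ^ 65 = f4 ^ 65 = 91
byte 5: (c2 ^ 86) ^ 72 = 44 ^ 72 = 36
byte 6: (34 ^ d8) ^ 20 = ec ^ 20 = cc
byte 7: (82 ^ 3a) ^ 74 = b8 ^ 74 = cc

e9aac8709136cccc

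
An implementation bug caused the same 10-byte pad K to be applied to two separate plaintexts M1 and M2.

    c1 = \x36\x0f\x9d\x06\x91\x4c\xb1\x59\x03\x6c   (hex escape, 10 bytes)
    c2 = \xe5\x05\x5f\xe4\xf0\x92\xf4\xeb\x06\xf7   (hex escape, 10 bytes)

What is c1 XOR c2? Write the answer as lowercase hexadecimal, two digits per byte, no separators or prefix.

d30ac2e261de45b2059b

c1 ⊕ c2 = (M1 ⊕ K) ⊕ (M2 ⊕ K) = M1 ⊕ M2 — the shared key cancels under XOR.
36 ^ e5 = d3
0f ^ 05 = 0a
9d ^ 5f = c2
06 ^ e4 = e2
91 ^ f0 = 61
4c ^ 92 = de
b1 ^ f4 = 45
59 ^ eb = b2
03 ^ 06 = 05
6c ^ f7 = 9b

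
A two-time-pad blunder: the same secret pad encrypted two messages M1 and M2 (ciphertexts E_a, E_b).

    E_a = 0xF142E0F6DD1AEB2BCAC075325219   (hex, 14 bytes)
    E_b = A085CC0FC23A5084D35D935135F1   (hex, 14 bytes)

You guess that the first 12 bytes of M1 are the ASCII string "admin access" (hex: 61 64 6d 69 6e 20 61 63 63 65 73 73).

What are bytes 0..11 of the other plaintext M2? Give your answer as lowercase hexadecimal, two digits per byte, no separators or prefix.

First, E_a ⊕ E_b = (M1 ⊕ K) ⊕ (M2 ⊕ K) = M1 ⊕ M2, so the key drops out. Then M2 = (M1 ⊕ M2) ⊕ M1 over the first 12 bytes.
byte 0: (f1 XOR a0) XOR 61 = 51 XOR 61 = 30
byte 1: (42 XOR 85) XOR 64 = c7 XOR 64 = a3
byte 2: (e0 XOR cc) XOR 6d = 2c XOR 6d = 41
byte 3: (f6 XOR 0f) XOR 69 = f9 XOR 69 = 90
byte 4: (dd XOR c2) XOR 6e = 1f XOR 6e = 71
byte 5: (1a XOR 3a) XOR 20 = 20 XOR 20 = 00
byte 6: (eb XOR 50) XOR 61 = bb XOR 61 = da
byte 7: (2b XOR 84) XOR 63 = af XOR 63 = cc
byte 8: (ca XOR d3) XOR 63 = 19 XOR 63 = 7a
byte 9: (c0 XOR 5d) XOR 65 = 9d XOR 65 = f8
byte 10: (75 XOR 93) XOR 73 = e6 XOR 73 = 95
byte 11: (32 XOR 51) XOR 73 = 63 XOR 73 = 10

30a341907100dacc7af89510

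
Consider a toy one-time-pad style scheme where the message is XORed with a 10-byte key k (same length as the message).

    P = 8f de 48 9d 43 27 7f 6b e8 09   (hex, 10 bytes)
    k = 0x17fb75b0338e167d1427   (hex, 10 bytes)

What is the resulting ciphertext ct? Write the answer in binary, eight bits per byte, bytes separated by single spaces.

10011000 00100101 00111101 00101101 01110000 10101001 01101001 00010110 11111100 00101110

8f XOR 17 = 98
de XOR fb = 25
48 XOR 75 = 3d
9d XOR b0 = 2d
43 XOR 33 = 70
27 XOR 8e = a9
7f XOR 16 = 69
6b XOR 7d = 16
e8 XOR 14 = fc
09 XOR 27 = 2e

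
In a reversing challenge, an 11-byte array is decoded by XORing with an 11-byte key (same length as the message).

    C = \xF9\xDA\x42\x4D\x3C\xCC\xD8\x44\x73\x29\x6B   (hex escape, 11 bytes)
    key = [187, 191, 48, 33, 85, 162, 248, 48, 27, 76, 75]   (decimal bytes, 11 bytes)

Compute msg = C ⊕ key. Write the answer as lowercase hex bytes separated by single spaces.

42 65 72 6c 69 6e 20 74 68 65 20

byte 0: f9 ⊕ bb = 42
byte 1: da ⊕ bf = 65
byte 2: 42 ⊕ 30 = 72
byte 3: 4d ⊕ 21 = 6c
byte 4: 3c ⊕ 55 = 69
byte 5: cc ⊕ a2 = 6e
byte 6: d8 ⊕ f8 = 20
byte 7: 44 ⊕ 30 = 74
byte 8: 73 ⊕ 1b = 68
byte 9: 29 ⊕ 4c = 65
byte 10: 6b ⊕ 4b = 20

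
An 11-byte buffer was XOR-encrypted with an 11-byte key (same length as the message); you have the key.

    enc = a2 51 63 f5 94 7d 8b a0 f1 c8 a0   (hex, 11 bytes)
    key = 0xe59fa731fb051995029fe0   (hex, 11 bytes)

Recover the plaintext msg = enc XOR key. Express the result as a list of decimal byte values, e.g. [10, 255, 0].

XOR is its own inverse, so applying the key byte-wise gives the result directly.
162 ^ 229 =  71
 81 ^ 159 = 206
 99 ^ 167 = 196
245 ^  49 = 196
148 ^ 251 = 111
125 ^   5 = 120
139 ^  25 = 146
160 ^ 149 =  53
241 ^   2 = 243
200 ^ 159 =  87
160 ^ 224 =  64

[71, 206, 196, 196, 111, 120, 146, 53, 243, 87, 64]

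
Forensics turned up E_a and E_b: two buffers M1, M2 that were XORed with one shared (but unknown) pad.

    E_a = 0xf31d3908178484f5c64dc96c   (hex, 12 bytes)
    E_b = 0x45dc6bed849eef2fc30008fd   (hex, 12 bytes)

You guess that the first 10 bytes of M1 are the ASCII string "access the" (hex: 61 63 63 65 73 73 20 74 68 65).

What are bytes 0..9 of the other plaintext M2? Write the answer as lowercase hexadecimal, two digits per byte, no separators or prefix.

d7a23180e0694bae6d28

First, E_a ⊕ E_b = (M1 ⊕ K) ⊕ (M2 ⊕ K) = M1 ⊕ M2, so the key drops out. Then M2 = (M1 ⊕ M2) ⊕ M1 over the first 10 bytes.
byte 0: (f3 ⊕ 45) ⊕ 61 = b6 ⊕ 61 = d7
byte 1: (1d ⊕ dc) ⊕ 63 = c1 ⊕ 63 = a2
byte 2: (39 ⊕ 6b) ⊕ 63 = 52 ⊕ 63 = 31
byte 3: (08 ⊕ ed) ⊕ 65 = e5 ⊕ 65 = 80
byte 4: (17 ⊕ 84) ⊕ 73 = 93 ⊕ 73 = e0
byte 5: (84 ⊕ 9e) ⊕ 73 = 1a ⊕ 73 = 69
byte 6: (84 ⊕ ef) ⊕ 20 = 6b ⊕ 20 = 4b
byte 7: (f5 ⊕ 2f) ⊕ 74 = da ⊕ 74 = ae
byte 8: (c6 ⊕ c3) ⊕ 68 = 05 ⊕ 68 = 6d
byte 9: (4d ⊕ 00) ⊕ 65 = 4d ⊕ 65 = 28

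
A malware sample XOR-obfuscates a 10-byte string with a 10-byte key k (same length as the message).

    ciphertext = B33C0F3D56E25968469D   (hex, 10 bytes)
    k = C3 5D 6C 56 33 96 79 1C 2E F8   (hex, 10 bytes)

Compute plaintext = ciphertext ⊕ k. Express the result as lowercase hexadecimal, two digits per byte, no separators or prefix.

XOR is its own inverse, so applying the key byte-wise gives the result directly.
b3 ^ c3 = 70
3c ^ 5d = 61
0f ^ 6c = 63
3d ^ 56 = 6b
56 ^ 33 = 65
e2 ^ 96 = 74
59 ^ 79 = 20
68 ^ 1c = 74
46 ^ 2e = 68
9d ^ f8 = 65

7061636b657420746865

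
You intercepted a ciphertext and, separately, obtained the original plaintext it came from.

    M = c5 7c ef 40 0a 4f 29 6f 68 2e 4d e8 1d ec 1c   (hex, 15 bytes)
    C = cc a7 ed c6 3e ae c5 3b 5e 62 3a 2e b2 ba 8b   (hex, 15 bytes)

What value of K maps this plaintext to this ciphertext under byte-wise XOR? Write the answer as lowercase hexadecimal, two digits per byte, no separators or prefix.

Since C = M ⊕ K, XORing both sides with M gives K = M ⊕ C.
c5 ^ cc = 09
7c ^ a7 = db
ef ^ ed = 02
40 ^ c6 = 86
0a ^ 3e = 34
4f ^ ae = e1
29 ^ c5 = ec
6f ^ 3b = 54
68 ^ 5e = 36
2e ^ 62 = 4c
4d ^ 3a = 77
e8 ^ 2e = c6
1d ^ b2 = af
ec ^ ba = 56
1c ^ 8b = 97

09db028634e1ec54364c77c6af5697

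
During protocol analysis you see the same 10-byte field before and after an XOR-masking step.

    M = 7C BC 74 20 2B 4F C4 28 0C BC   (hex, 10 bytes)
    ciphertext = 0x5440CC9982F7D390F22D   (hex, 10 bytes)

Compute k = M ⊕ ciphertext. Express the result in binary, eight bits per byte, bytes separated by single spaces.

00101000 11111100 10111000 10111001 10101001 10111000 00010111 10111000 11111110 10010001

Since ciphertext = M ⊕ k, XORing both sides with M gives k = M ⊕ ciphertext.
7c XOR 54 = 28
bc XOR 40 = fc
74 XOR cc = b8
20 XOR 99 = b9
2b XOR 82 = a9
4f XOR f7 = b8
c4 XOR d3 = 17
28 XOR 90 = b8
0c XOR f2 = fe
bc XOR 2d = 91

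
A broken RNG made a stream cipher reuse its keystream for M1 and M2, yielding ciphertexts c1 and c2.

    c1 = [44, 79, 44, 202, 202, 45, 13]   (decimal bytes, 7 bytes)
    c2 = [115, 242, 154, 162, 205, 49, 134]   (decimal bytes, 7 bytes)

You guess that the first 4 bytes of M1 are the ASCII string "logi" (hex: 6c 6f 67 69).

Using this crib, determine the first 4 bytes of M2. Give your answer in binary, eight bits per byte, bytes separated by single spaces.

00110011 11010010 11010001 00000001

First, c1 ⊕ c2 = (M1 ⊕ K) ⊕ (M2 ⊕ K) = M1 ⊕ M2, so the key drops out. Then M2 = (M1 ⊕ M2) ⊕ M1 over the first 4 bytes.
byte 0: (2c ⊕ 73) ⊕ 6c = 5f ⊕ 6c = 33
byte 1: (4f ⊕ f2) ⊕ 6f = bd ⊕ 6f = d2
byte 2: (2c ⊕ 9a) ⊕ 67 = b6 ⊕ 67 = d1
byte 3: (ca ⊕ a2) ⊕ 69 = 68 ⊕ 69 = 01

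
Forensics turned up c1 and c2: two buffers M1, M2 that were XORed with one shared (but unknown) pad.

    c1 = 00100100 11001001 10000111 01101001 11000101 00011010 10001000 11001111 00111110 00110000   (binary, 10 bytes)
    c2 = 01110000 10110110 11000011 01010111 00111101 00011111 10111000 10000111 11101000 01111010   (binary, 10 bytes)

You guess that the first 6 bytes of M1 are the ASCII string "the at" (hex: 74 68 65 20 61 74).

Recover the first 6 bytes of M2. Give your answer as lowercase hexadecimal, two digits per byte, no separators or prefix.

First, c1 ⊕ c2 = (M1 ⊕ K) ⊕ (M2 ⊕ K) = M1 ⊕ M2, so the key drops out. Then M2 = (M1 ⊕ M2) ⊕ M1 over the first 6 bytes.
byte 0: (24 ^ 70) ^ 74 = 54 ^ 74 = 20
byte 1: (c9 ^ b6) ^ 68 = 7f ^ 68 = 17
byte 2: (87 ^ c3) ^ 65 = 44 ^ 65 = 21
byte 3: (69 ^ 57) ^ 20 = 3e ^ 20 = 1e
byte 4: (c5 ^ 3d) ^ 61 = f8 ^ 61 = 99
byte 5: (1a ^ 1f) ^ 74 = 05 ^ 74 = 71

2017211e9971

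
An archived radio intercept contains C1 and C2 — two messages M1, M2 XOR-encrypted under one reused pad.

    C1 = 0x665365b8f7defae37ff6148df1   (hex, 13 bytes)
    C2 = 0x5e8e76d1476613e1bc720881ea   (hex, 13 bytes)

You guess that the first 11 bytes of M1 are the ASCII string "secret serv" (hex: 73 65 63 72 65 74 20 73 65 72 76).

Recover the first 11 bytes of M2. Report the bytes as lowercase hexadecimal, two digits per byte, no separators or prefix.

4bb8701bd5ccc971a6f66a

First, C1 ⊕ C2 = (M1 ⊕ K) ⊕ (M2 ⊕ K) = M1 ⊕ M2, so the key drops out. Then M2 = (M1 ⊕ M2) ⊕ M1 over the first 11 bytes.
byte 0: (66 ^ 5e) ^ 73 = 38 ^ 73 = 4b
byte 1: (53 ^ 8e) ^ 65 = dd ^ 65 = b8
byte 2: (65 ^ 76) ^ 63 = 13 ^ 63 = 70
byte 3: (b8 ^ d1) ^ 72 = 69 ^ 72 = 1b
byte 4: (f7 ^ 47) ^ 65 = b0 ^ 65 = d5
byte 5: (de ^ 66) ^ 74 = b8 ^ 74 = cc
byte 6: (fa ^ 13) ^ 20 = e9 ^ 20 = c9
byte 7: (e3 ^ e1) ^ 73 = 02 ^ 73 = 71
byte 8: (7f ^ bc) ^ 65 = c3 ^ 65 = a6
byte 9: (f6 ^ 72) ^ 72 = 84 ^ 72 = f6
byte 10: (14 ^ 08) ^ 76 = 1c ^ 76 = 6a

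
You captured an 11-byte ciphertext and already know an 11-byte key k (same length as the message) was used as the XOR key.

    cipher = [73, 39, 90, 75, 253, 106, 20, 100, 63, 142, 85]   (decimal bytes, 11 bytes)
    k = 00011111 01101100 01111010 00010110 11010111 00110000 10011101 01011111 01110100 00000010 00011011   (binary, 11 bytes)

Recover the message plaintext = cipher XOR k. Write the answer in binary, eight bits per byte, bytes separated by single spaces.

XOR is its own inverse, so applying the key byte-wise gives the result directly.
 73 ^  31 =  86
 39 ^ 108 =  75
 90 ^ 122 =  32
 75 ^  22 =  93
253 ^ 215 =  42
106 ^  48 =  90
 20 ^ 157 = 137
100 ^  95 =  59
 63 ^ 116 =  75
142 ^   2 = 140
 85 ^  27 =  78

01010110 01001011 00100000 01011101 00101010 01011010 10001001 00111011 01001011 10001100 01001110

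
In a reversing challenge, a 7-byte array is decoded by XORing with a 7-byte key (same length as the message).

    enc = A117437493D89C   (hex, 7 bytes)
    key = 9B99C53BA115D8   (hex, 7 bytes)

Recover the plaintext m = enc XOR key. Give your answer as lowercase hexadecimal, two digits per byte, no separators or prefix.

XOR is its own inverse, so applying the key byte-wise gives the result directly.
a1 xor 9b = 3a
17 xor 99 = 8e
43 xor c5 = 86
74 xor 3b = 4f
93 xor a1 = 32
d8 xor 15 = cd
9c xor d8 = 44

3a8e864f32cd44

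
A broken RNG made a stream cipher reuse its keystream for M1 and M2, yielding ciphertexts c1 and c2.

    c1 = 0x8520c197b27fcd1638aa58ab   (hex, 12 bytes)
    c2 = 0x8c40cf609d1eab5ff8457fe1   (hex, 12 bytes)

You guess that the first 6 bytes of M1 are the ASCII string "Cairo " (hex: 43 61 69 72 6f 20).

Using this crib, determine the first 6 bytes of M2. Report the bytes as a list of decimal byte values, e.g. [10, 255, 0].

[74, 1, 103, 133, 64, 65]

First, c1 ⊕ c2 = (M1 ⊕ K) ⊕ (M2 ⊕ K) = M1 ⊕ M2, so the key drops out. Then M2 = (M1 ⊕ M2) ⊕ M1 over the first 6 bytes.
byte 0: (85 xor 8c) xor 43 = 09 xor 43 = 4a
byte 1: (20 xor 40) xor 61 = 60 xor 61 = 01
byte 2: (c1 xor cf) xor 69 = 0e xor 69 = 67
byte 3: (97 xor 60) xor 72 = f7 xor 72 = 85
byte 4: (b2 xor 9d) xor 6f = 2f xor 6f = 40
byte 5: (7f xor 1e) xor 20 = 61 xor 20 = 41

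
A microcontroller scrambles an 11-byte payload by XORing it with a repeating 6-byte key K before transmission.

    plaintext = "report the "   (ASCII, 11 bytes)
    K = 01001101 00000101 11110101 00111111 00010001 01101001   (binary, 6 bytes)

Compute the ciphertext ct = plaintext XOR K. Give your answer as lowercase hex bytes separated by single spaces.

3f 60 85 50 63 1d 6d 71 9d 5a 31

The 6-byte key repeats, so the effective keystream is 4d 05 f5 3f 11 69 4d 05 f5 3f 11.
byte 0: 72 ^ 4d = 3f
byte 1: 65 ^ 05 = 60
byte 2: 70 ^ f5 = 85
byte 3: 6f ^ 3f = 50
byte 4: 72 ^ 11 = 63
byte 5: 74 ^ 69 = 1d
byte 6: 20 ^ 4d = 6d
byte 7: 74 ^ 05 = 71
byte 8: 68 ^ f5 = 9d
byte 9: 65 ^ 3f = 5a
byte 10: 20 ^ 11 = 31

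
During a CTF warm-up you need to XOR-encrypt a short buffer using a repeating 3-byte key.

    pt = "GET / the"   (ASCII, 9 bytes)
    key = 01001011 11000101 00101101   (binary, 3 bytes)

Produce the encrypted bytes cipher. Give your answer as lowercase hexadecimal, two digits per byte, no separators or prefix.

0c80796bea0d3fad48

The 3-byte key repeats, so the effective keystream is 4b c5 2d 4b c5 2d 4b c5 2d.
byte 0: 47 XOR 4b = 0c
byte 1: 45 XOR c5 = 80
byte 2: 54 XOR 2d = 79
byte 3: 20 XOR 4b = 6b
byte 4: 2f XOR c5 = ea
byte 5: 20 XOR 2d = 0d
byte 6: 74 XOR 4b = 3f
byte 7: 68 XOR c5 = ad
byte 8: 65 XOR 2d = 48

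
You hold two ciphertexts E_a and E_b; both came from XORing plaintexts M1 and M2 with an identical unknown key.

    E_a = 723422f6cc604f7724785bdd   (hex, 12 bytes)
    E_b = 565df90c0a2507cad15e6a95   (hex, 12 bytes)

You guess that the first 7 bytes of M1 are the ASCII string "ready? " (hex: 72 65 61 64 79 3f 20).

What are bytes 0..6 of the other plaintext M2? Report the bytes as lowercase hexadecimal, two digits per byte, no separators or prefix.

560cba9ebf7a68

First, E_a ⊕ E_b = (M1 ⊕ K) ⊕ (M2 ⊕ K) = M1 ⊕ M2, so the key drops out. Then M2 = (M1 ⊕ M2) ⊕ M1 over the first 7 bytes.
byte 0: (72 ^ 56) ^ 72 = 24 ^ 72 = 56
byte 1: (34 ^ 5d) ^ 65 = 69 ^ 65 = 0c
byte 2: (22 ^ f9) ^ 61 = db ^ 61 = ba
byte 3: (f6 ^ 0c) ^ 64 = fa ^ 64 = 9e
byte 4: (cc ^ 0a) ^ 79 = c6 ^ 79 = bf
byte 5: (60 ^ 25) ^ 3f = 45 ^ 3f = 7a
byte 6: (4f ^ 07) ^ 20 = 48 ^ 20 = 68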